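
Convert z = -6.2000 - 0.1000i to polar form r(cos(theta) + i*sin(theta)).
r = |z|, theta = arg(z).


r = sqrt(38.44+0.01) = sqrt(38.45) = 6.2008
theta = atan2(-0.1, -6.2) = -179.0760 degrees

r = 6.2008, theta = -179.0760 degrees


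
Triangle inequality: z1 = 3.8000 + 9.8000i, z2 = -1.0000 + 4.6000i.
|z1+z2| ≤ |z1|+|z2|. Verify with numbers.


|z1| = sqrt(3.8^2 + 9.8^2) = sqrt(110.48) = 10.5109
|z2| = sqrt((-1)^2 + 4.6^2) = sqrt(22.16) = 4.7074
z1+z2 = 2.8000 + 14.4000i
|z1+z2| = sqrt(215.2) = 14.6697
|z1|+|z2| = 10.5109 + 4.7074 = 15.2183

|z1+z2| = 14.6697 ≤ |z1|+|z2| = 15.2183 (verified)


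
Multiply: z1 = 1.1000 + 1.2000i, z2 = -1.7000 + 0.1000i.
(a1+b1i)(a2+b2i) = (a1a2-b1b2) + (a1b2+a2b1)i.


Real = 1.1*(-1.7) - 1.2*0.1 = -1.87 - 0.12 = -1.99
Imag = 1.1*0.1 - (1.7)*1.2 = 0.11 - (2.04) = -1.93

-1.9900 - 1.9300i


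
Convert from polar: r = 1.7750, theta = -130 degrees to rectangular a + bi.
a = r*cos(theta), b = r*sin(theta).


a = 1.7750*cos(-130°) = 1.7750*(-0.642788) = -1.1409
b = 1.7750*sin(-130°) = 1.7750*(-0.766) = -1.3597

-1.1409 - 1.3597i


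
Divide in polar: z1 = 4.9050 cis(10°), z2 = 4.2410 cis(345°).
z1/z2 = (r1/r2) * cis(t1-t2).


r = 4.9050 / 4.2410 = 1.1566
theta = 10° - 345° = -335° = 25° (mod 360)

1.1566 cis(25°)


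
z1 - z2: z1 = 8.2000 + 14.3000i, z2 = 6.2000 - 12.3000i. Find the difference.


Real: 8.2 - 6.2 = 2
Imag: 14.3 + 12.3 = 26.6

2.0000 + 26.6000i


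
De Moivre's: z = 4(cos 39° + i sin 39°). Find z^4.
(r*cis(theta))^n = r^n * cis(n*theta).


r^4 = 4^4 = 256
n*theta = 4*39° = 156° = 156° (mod 360)
a = 256*cos(156°) = -233.8676
b = 256*sin(156°) = 104.1246

256 cis(156°) = -233.8676 + 104.1246i


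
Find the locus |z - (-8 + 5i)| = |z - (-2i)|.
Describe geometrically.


Equal distances means the locus is the perpendicular bisector of z1 and z2.
Midpoint = ((-8+0)/2, (5+(-2))/2) = (-4.0000, 1.5000)

Perpendicular bisector through (-4.0000, 1.5000)


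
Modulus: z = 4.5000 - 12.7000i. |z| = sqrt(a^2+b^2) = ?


|z| = sqrt(4.5^2 + (-12.7)^2) = sqrt(20.25 + 161.29) = sqrt(181.54) = 13.4737

|z| = 13.4737


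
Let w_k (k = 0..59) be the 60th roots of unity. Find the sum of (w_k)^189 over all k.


The roots are w_k = w^k with w = e^(2*pi*i/60), and (w^k)^189 = (w^189)^k.
So S = 1 + u + u^2 + ... + u^(59) with u = w^189.
189 = 3*60 + 9, so 189 is not a multiple of 60: u = (w^60)^3 * w^9 = w^9 ≠ 1 (w is a primitive 60th root), while u^60 = (w^60)^189 = 1.
Geometric series: S = (1 - u^60)/(1 - u) = (1 - 1)/(1 - u) = 0

S = 0


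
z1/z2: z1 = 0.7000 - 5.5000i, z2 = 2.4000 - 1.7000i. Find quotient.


Conjugate of z2 = 2.4000 + 1.7000i
Numerator: (0.7000 - 5.5000i)(2.4000 + 1.7000i) = 11.0300 - 12.0100i
Denominator: 2.4^2 + (-1.7)^2 = 8.65
Result = (11.0300 - 12.0100i)/8.65

1.2751 - 1.3884i


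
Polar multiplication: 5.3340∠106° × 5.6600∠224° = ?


r = 5.3340 * 5.6600 = 30.1904
theta = 106° + 224° = 330° = 330° (mod 360)

30.1904 cis(330°)


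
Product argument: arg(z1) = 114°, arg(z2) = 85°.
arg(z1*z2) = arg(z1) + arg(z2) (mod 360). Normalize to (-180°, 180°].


arg(z1*z2) = 114° + 85° = 199°
Normalized to (-180°, 180°]: -161°

-161°


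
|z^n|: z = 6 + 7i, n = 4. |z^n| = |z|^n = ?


|z| = sqrt(36+49) = sqrt(85) = 9.2195
|z^4| = |z|^4 = (sqrt(85))^4 = 85^2 = 7225

|z^4| = 7225


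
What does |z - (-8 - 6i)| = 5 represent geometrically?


|z - z0| = r is a circle with center z0 and radius r.
Center = (-8, -6), radius = 5

Circle with center (-8, -6) and radius 5


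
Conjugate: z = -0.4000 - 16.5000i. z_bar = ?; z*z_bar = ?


z_bar = -0.4000 + 16.5000i
z*z_bar = (-0.4)^2 + (-16.5)^2 = 0.16 + 272.25 = 272.41

z_bar = -0.4000 + 16.5000i, z*z_bar = 272.41


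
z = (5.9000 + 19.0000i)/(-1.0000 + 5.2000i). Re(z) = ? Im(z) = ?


Multiply by conjugate: (5.9000 + 19.0000i)(-1.0000 - 5.2000i) / ((-1)^2 + 5.2^2)
Numerator real = 5.9*(-1) + 19*5.2 = 92.9
Numerator imag = 19*(-1) - 5.9*5.2 = -49.68
Denominator = 28.04
Re(z) = 92.9/28.04 = 3.3131
Im(z) = -49.68/28.04 = -1.7718

Re(z) = 3.3131, Im(z) = -1.7718


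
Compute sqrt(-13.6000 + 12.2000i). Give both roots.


|z| = sqrt(184.96+148.84) = 18.2702
sqrt((|z|+a)/2) = sqrt((18.2702+(-13.6))/2) = sqrt(2.3351) = 1.5281
sqrt((|z|-a)/2) = sqrt((18.2702-(-13.6))/2) = sqrt(15.9351) = 3.9919

±(1.5281 + 3.9919i) i.e. 1.5281 + 3.9919i and -1.5281 - 3.9919i


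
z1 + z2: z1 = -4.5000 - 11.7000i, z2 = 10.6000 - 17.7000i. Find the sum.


Real: -4.5 + 10.6 = 6.1
Imag: -11.7 - 17.7 = -29.4

6.1000 - 29.4000i


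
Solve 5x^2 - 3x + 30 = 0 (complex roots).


disc = (-3)^2 - 4*5*30 = 9 - 600 = -591
sqrt(|disc|) = sqrt(591) = 24.3105
Real part = 3/(2*5) = 0.3000
Imag part = 24.3105/(2*5) = 2.4310

0.3000 ± 2.4310i


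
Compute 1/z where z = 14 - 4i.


|z|^2 = 196+16 = 212
1/z = (14 + 4i)/212

1/z = 0.0660 + 0.0189i


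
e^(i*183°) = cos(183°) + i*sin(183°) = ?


cos(183°) = -0.9986
sin(183°) = -0.0523

e^(i*183°) = -0.9986 - 0.0523i


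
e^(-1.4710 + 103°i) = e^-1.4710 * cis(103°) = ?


e^-1.4710 = 0.2297
cos(103°) = -0.225
sin(103°) = 0.9744
Real = 0.2297*(-0.225) = -0.0517
Imag = 0.2297*0.9744 = 0.2238

-0.0517 + 0.2238i


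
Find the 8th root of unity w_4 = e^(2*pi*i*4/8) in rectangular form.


Angle = 360*4/8 = 180°
a = cos(180°) = -1.0000
b = sin(180°) = 0

-1.0000 + 0i


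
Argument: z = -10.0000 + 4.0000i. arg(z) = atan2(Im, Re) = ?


Re = -10, Im = 4
arg = atan2(4, -10) = 158.1986 degrees

arg(z) = 158.1986 degrees


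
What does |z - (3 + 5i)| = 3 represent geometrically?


|z - z0| = r is a circle with center z0 and radius r.
Center = (3, 5), radius = 3

Circle with center (3, 5) and radius 3


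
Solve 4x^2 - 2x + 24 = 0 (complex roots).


disc = (-2)^2 - 4*4*24 = 4 - 384 = -380
sqrt(|disc|) = sqrt(380) = 19.4936
Real part = 2/(2*4) = 0.2500
Imag part = 19.4936/(2*4) = 2.4367

0.2500 ± 2.4367i


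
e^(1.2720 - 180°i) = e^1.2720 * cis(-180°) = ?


e^1.2720 = 3.5680
cos(-180°) = -1
sin(-180°) = 0
Real = 3.5680*(-1) = -3.5680
Imag = 3.5680*0 = 0

-3.5680 + 0i


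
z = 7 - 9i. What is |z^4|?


|z| = sqrt(49+81) = sqrt(130) = 11.4018
|z^4| = |z|^4 = (sqrt(130))^4 = 130^2 = 16900

|z^4| = 16900


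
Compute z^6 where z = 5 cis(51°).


r^6 = 5^6 = 15625
n*theta = 6*51° = 306° = 306° (mod 360)
a = 15625*cos(306°) = 9184.1446
b = 15625*sin(306°) = -12640.8905

15625 cis(306°) = 9184.1446 - 12640.8905i


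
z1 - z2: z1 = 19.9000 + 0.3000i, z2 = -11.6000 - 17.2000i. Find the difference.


Real: 19.9 + 11.6 = 31.5
Imag: 0.3 + 17.2 = 17.5

31.5000 + 17.5000i


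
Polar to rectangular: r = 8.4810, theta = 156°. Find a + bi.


a = 8.4810*cos(156°) = 8.4810*(-0.91355) = -7.7478
b = 8.4810*sin(156°) = 8.4810*0.406737 = 3.4495

-7.7478 + 3.4495i


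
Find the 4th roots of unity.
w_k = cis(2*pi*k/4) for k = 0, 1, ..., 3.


The 4th roots of unity are cis(360k/4°) for k=0..3
Angle step = 360/4 = 90°
Primitive root: cis(90°)
Primitive root = 0 + 1.0000i

4 roots at angles: 0°, 90°, 180°, 270°


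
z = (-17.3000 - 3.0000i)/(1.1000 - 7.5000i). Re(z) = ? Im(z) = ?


Multiply by conjugate: (-17.3000 - 3.0000i)(1.1000 + 7.5000i) / (1.1^2 + (-7.5)^2)
Numerator real = -17.3*1.1 - (3)*(-7.5) = 3.47
Numerator imag = -3*1.1 - (-17.3)*(-7.5) = -133.05
Denominator = 57.46
Re(z) = 3.47/57.46 = 0.0604
Im(z) = -133.05/57.46 = -2.3155

Re(z) = 0.0604, Im(z) = -2.3155


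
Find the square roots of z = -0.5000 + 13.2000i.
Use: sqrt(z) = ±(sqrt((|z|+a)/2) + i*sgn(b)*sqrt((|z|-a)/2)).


|z| = sqrt(0.25+174.24) = 13.2095
sqrt((|z|+a)/2) = sqrt((13.2095+(-0.5))/2) = sqrt(6.3547) = 2.5209
sqrt((|z|-a)/2) = sqrt((13.2095-(-0.5))/2) = sqrt(6.8547) = 2.6182

±(2.5209 + 2.6182i) i.e. 2.5209 + 2.6182i and -2.5209 - 2.6182i


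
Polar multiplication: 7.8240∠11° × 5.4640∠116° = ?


r = 7.8240 * 5.4640 = 42.7503
theta = 11° + 116° = 127° = 127° (mod 360)

42.7503 cis(127°)


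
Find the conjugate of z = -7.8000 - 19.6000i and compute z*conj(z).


z_bar = -7.8000 + 19.6000i
z*z_bar = (-7.8)^2 + (-19.6)^2 = 60.84 + 384.16 = 445

z_bar = -7.8000 + 19.6000i, z*z_bar = 445


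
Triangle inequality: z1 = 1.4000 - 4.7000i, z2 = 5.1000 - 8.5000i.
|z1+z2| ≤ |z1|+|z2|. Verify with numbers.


|z1| = sqrt(1.4^2 + (-4.7)^2) = sqrt(24.05) = 4.9041
|z2| = sqrt(5.1^2 + (-8.5)^2) = sqrt(98.26) = 9.9126
z1+z2 = 6.5000 - 13.2000i
|z1+z2| = sqrt(216.49) = 14.7136
|z1|+|z2| = 4.9041 + 9.9126 = 14.8167

|z1+z2| = 14.7136 ≤ |z1|+|z2| = 14.8167 (verified)


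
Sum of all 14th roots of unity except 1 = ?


With w = e^(2*pi*i/14), all 14 of the 14th roots of unity w^0 = 1, w, ..., w^(13) sum to 0: 1 + w + ... + w^(13) = (1 - w^14)/(1 - w) = 0 since w^14 = 1, w ≠ 1.
Removing the root 1: w + w^2 + ... + w^(13) = 0 - 1 = -1

Sum = -1


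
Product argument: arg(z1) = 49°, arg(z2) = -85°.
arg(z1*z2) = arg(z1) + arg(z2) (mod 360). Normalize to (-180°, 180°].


arg(z1*z2) = 49° - 85° = -36°
Normalized to (-180°, 180°]: -36°

-36°


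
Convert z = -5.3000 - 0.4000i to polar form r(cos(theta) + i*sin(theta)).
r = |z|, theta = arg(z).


r = sqrt(28.09+0.16) = sqrt(28.25) = 5.3151
theta = atan2(-0.4, -5.3) = -175.6840 degrees

r = 5.3151, theta = -175.6840 degrees


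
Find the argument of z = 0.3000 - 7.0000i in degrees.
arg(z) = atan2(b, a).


Re = 0.3, Im = -7
arg = atan2(-7, 0.3) = -87.5460 degrees

arg(z) = -87.5460 degrees


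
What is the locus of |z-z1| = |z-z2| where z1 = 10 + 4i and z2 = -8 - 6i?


Equal distances means the locus is the perpendicular bisector of z1 and z2.
Midpoint = ((10+(-8))/2, (4+(-6))/2) = (1.0000, -1.0000)

Perpendicular bisector through (1.0000, -1.0000)


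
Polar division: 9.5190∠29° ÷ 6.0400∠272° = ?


r = 9.5190 / 6.0400 = 1.5760
theta = 29° - 272° = -243° = 117° (mod 360)

1.5760 cis(117°)


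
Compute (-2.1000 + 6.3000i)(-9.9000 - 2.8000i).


Real = -2.1*(-9.9) - 6.3*(-2.8) = 20.79 - (-17.64) = 38.43
Imag = -2.1*(-2.8) - (9.9)*6.3 = 5.88 - (62.37) = -56.49

38.4300 - 56.4900i


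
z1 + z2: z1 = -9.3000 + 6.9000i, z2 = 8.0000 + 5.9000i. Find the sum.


Real: -9.3 + 8 = -1.3
Imag: 6.9 + 5.9 = 12.8

-1.3000 + 12.8000i


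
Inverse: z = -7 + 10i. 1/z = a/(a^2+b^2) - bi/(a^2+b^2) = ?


|z|^2 = 49+100 = 149
1/z = (-7 - 10i)/149

1/z = -0.0470 - 0.0671i


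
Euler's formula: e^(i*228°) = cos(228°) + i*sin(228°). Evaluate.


cos(228°) = -0.6691
sin(228°) = -0.7431

e^(i*228°) = -0.6691 - 0.7431i


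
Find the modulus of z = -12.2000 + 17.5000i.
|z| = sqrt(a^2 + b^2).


|z| = sqrt((-12.2)^2 + 17.5^2) = sqrt(148.84 + 306.25) = sqrt(455.09) = 21.3328

|z| = 21.3328


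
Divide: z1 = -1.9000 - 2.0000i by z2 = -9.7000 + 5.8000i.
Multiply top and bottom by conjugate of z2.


Conjugate of z2 = -9.7000 - 5.8000i
Numerator: (-1.9000 - 2.0000i)(-9.7000 - 5.8000i) = 6.8300 + 30.4200i
Denominator: (-9.7)^2 + 5.8^2 = 127.73
Result = (6.8300 + 30.4200i)/127.73

0.0535 + 0.2382i


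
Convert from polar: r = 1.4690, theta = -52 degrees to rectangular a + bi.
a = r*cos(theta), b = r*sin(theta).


a = 1.4690*cos(-52°) = 1.4690*0.61566 = 0.9044
b = 1.4690*sin(-52°) = 1.4690*(-0.788) = -1.1576

0.9044 - 1.1576i


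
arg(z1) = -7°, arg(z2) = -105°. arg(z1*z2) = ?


arg(z1*z2) = -7° - 105° = -112°
Normalized to (-180°, 180°]: -112°

-112°


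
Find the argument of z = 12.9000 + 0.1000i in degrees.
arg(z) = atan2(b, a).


Re = 12.9, Im = 0.1
arg = atan2(0.1, 12.9) = 0.4441 degrees

arg(z) = 0.4441 degrees


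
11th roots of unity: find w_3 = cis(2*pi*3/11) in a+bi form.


Angle = 360*3/11 = 98.1818°
a = cos(98.1818°) = -0.1423
b = sin(98.1818°) = 0.9898

-0.1423 + 0.9898i


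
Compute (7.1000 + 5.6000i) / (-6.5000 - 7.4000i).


Conjugate of z2 = -6.5000 + 7.4000i
Numerator: (7.1000 + 5.6000i)(-6.5000 + 7.4000i) = -87.5900 + 16.1400i
Denominator: (-6.5)^2 + (-7.4)^2 = 97.01
Result = (-87.5900 + 16.1400i)/97.01

-0.9029 + 0.1664i


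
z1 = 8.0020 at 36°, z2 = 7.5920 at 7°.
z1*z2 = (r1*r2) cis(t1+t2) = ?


r = 8.0020 * 7.5920 = 60.7512
theta = 36° + 7° = 43° = 43° (mod 360)

60.7512 cis(43°)


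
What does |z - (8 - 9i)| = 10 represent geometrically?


|z - z0| = r is a circle with center z0 and radius r.
Center = (8, -9), radius = 10

Circle with center (8, -9) and radius 10


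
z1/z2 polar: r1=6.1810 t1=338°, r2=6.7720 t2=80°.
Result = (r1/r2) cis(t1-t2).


r = 6.1810 / 6.7720 = 0.9127
theta = 338° - 80° = 258° = 258° (mod 360)

0.9127 cis(258°)


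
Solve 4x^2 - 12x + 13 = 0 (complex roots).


disc = (-12)^2 - 4*4*13 = 144 - 208 = -64
sqrt(|disc|) = sqrt(64) = 8.0000
Real part = 12/(2*4) = 1.5000
Imag part = 8.0000/(2*4) = 1.0000

1.5000 ± 1.0000i


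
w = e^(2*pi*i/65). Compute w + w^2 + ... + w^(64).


With w = e^(2*pi*i/65), all 65 of the 65th roots of unity w^0 = 1, w, ..., w^(64) sum to 0: 1 + w + ... + w^(64) = (1 - w^65)/(1 - w) = 0 since w^65 = 1, w ≠ 1.
Removing the root 1: w + w^2 + ... + w^(64) = 0 - 1 = -1

Sum = -1


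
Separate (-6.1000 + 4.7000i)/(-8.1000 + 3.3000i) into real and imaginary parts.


Multiply by conjugate: (-6.1000 + 4.7000i)(-8.1000 - 3.3000i) / ((-8.1)^2 + 3.3^2)
Numerator real = -6.1*(-8.1) + 4.7*3.3 = 64.92
Numerator imag = 4.7*(-8.1) - (-6.1)*3.3 = -17.94
Denominator = 76.5
Re(z) = 64.92/76.5 = 0.8486
Im(z) = -17.94/76.5 = -0.2345

Re(z) = 0.8486, Im(z) = -0.2345


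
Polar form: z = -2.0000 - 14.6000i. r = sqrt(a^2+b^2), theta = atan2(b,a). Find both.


r = sqrt(4+213.16) = sqrt(217.16) = 14.7363
theta = atan2(-14.6, -2) = -97.8002 degrees

r = 14.7363, theta = -97.8002 degrees


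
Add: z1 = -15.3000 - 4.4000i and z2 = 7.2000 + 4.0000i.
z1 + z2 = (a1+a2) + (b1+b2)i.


Real: -15.3 + 7.2 = -8.1
Imag: -4.4 + 4 = -0.4

-8.1000 - 0.4000i


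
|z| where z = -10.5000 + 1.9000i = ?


|z| = sqrt((-10.5)^2 + 1.9^2) = sqrt(110.25 + 3.61) = sqrt(113.86) = 10.6705

|z| = 10.6705


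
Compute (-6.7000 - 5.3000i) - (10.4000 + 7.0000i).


Real: -6.7 - 10.4 = -17.1
Imag: -5.3 - 7 = -12.3

-17.1000 - 12.3000i


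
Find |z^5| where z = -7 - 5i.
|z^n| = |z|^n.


|z| = sqrt(49+25) = sqrt(74) = 8.6023
|z^5| = |z|^5 = (sqrt(74))^5 = 74^2 * sqrt(74) = 5476*sqrt(74)

|z^5| = 5476*sqrt(74) ≈ 47106.3332


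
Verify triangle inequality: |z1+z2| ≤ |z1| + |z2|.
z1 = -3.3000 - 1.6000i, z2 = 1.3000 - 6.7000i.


|z1| = sqrt((-3.3)^2 + (-1.6)^2) = sqrt(13.45) = 3.6674
|z2| = sqrt(1.3^2 + (-6.7)^2) = sqrt(46.58) = 6.8250
z1+z2 = -2.0000 - 8.3000i
|z1+z2| = sqrt(72.89) = 8.5376
|z1|+|z2| = 3.6674 + 6.8250 = 10.4924

|z1+z2| = 8.5376 ≤ |z1|+|z2| = 10.4924 (verified)


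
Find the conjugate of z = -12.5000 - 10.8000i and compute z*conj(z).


z_bar = -12.5000 + 10.8000i
z*z_bar = (-12.5)^2 + (-10.8)^2 = 156.25 + 116.64 = 272.89

z_bar = -12.5000 + 10.8000i, z*z_bar = 272.89


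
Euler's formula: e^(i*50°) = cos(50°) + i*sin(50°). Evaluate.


cos(50°) = 0.6428
sin(50°) = 0.7660

e^(i*50°) = 0.6428 + 0.7660i


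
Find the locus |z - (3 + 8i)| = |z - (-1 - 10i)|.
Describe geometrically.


Equal distances means the locus is the perpendicular bisector of z1 and z2.
Midpoint = ((3+(-1))/2, (8+(-10))/2) = (1.0000, -1.0000)

Perpendicular bisector through (1.0000, -1.0000)


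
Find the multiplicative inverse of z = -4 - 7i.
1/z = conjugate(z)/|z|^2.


|z|^2 = 16+49 = 65
1/z = (-4 + 7i)/65

1/z = -0.0615 + 0.1077i


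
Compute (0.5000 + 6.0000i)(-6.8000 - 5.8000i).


Real = 0.5*(-6.8) - 6*(-5.8) = -3.4 - (-34.8) = 31.4
Imag = 0.5*(-5.8) - (6.8)*6 = -2.9 - (40.8) = -43.7

31.4000 - 43.7000i


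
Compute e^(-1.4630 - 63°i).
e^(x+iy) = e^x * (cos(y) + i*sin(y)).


e^-1.4630 = 0.2315
cos(-63°) = 0.454
sin(-63°) = -0.891
Real = 0.2315*0.454 = 0.1051
Imag = 0.2315*(-0.891) = -0.2063

0.1051 - 0.2063i


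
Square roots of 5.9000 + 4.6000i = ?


|z| = sqrt(34.81+21.16) = 7.4813
sqrt((|z|+a)/2) = sqrt((7.4813+5.9)/2) = sqrt(6.6907) = 2.5866
sqrt((|z|-a)/2) = sqrt((7.4813-5.9)/2) = sqrt(0.7907) = 0.8892

±(2.5866 + 0.8892i) i.e. 2.5866 + 0.8892i and -2.5866 - 0.8892i


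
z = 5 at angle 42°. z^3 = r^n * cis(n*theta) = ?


r^3 = 5^3 = 125
n*theta = 3*42° = 126° = 126° (mod 360)
a = 125*cos(126°) = -73.4732
b = 125*sin(126°) = 101.1271

125 cis(126°) = -73.4732 + 101.1271i


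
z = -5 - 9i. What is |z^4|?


|z| = sqrt(25+81) = sqrt(106) = 10.2956
|z^4| = |z|^4 = (sqrt(106))^4 = 106^2 = 11236

|z^4| = 11236


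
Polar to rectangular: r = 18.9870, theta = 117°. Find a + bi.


a = 18.9870*cos(117°) = 18.9870*(-0.45399) = -8.6199
b = 18.9870*sin(117°) = 18.9870*0.891007 = 16.9175

-8.6199 + 16.9175i


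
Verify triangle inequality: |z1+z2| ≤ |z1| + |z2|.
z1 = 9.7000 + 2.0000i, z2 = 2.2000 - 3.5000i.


|z1| = sqrt(9.7^2 + 2^2) = sqrt(98.09) = 9.9040
|z2| = sqrt(2.2^2 + (-3.5)^2) = sqrt(17.09) = 4.1340
z1+z2 = 11.9000 - 1.5000i
|z1+z2| = sqrt(143.86) = 11.9942
|z1|+|z2| = 9.9040 + 4.1340 = 14.0380

|z1+z2| = 11.9942 ≤ |z1|+|z2| = 14.0380 (verified)


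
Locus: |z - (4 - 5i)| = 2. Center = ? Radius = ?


|z - z0| = r is a circle with center z0 and radius r.
Center = (4, -5), radius = 2

Circle with center (4, -5) and radius 2


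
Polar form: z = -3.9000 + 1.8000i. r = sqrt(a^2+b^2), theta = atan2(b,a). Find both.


r = sqrt(15.21+3.24) = sqrt(18.45) = 4.2953
theta = atan2(1.8, -3.9) = 155.2249 degrees

r = 4.2953, theta = 155.2249 degrees


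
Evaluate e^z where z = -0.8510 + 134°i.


e^-0.8510 = 0.4270
cos(134°) = -0.6947
sin(134°) = 0.7193
Real = 0.4270*(-0.6947) = -0.2966
Imag = 0.4270*0.7193 = 0.3071

-0.2966 + 0.3071i


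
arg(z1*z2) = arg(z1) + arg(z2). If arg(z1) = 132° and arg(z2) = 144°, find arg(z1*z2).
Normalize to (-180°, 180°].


arg(z1*z2) = 132° + 144° = 276°
Normalized to (-180°, 180°]: -84°

-84°


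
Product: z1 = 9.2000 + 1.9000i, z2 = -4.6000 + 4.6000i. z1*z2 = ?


Real = 9.2*(-4.6) - 1.9*4.6 = -42.32 - 8.74 = -51.06
Imag = 9.2*4.6 - (4.6)*1.9 = 42.32 - (8.74) = 33.58

-51.0600 + 33.5800i


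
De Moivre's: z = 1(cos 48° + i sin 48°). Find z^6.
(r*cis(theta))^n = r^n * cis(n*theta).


r^6 = 1^6 = 1
n*theta = 6*48° = 288° = 288° (mod 360)
a = 1*cos(288°) = 0.3090
b = 1*sin(288°) = -0.9511

1 cis(288°) = 0.3090 - 0.9511i


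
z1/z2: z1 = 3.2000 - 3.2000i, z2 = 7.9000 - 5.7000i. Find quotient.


Conjugate of z2 = 7.9000 + 5.7000i
Numerator: (3.2000 - 3.2000i)(7.9000 + 5.7000i) = 43.5200 - 7.0400i
Denominator: 7.9^2 + (-5.7)^2 = 94.9
Result = (43.5200 - 7.0400i)/94.9

0.4586 - 0.0742i


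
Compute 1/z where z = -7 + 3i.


|z|^2 = 49+9 = 58
1/z = (-7 - 3i)/58

1/z = -0.1207 - 0.0517i


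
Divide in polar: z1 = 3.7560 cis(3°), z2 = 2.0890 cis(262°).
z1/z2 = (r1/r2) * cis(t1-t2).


r = 3.7560 / 2.0890 = 1.7980
theta = 3° - 262° = -259° = 101° (mod 360)

1.7980 cis(101°)


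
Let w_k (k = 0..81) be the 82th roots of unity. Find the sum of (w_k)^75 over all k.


The roots are w_k = w^k with w = e^(2*pi*i/82), and (w^k)^75 = (w^75)^k.
So S = 1 + u + u^2 + ... + u^(81) with u = w^75.
75 = 0*82 + 75, so 75 is not a multiple of 82: u = w^75 ≠ 1 (w is a primitive 82th root), while u^82 = (w^82)^75 = 1.
Geometric series: S = (1 - u^82)/(1 - u) = (1 - 1)/(1 - u) = 0

S = 0


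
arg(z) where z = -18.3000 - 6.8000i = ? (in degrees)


Re = -18.3, Im = -6.8
arg = atan2(-6.8, -18.3) = -159.6157 degrees

arg(z) = -159.6157 degrees


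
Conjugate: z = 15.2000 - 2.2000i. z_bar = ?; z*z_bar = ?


z_bar = 15.2000 + 2.2000i
z*z_bar = 15.2^2 + (-2.2)^2 = 231.04 + 4.84 = 235.88

z_bar = 15.2000 + 2.2000i, z*z_bar = 235.88


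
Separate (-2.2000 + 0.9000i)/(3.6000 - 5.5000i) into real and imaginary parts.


Multiply by conjugate: (-2.2000 + 0.9000i)(3.6000 + 5.5000i) / (3.6^2 + (-5.5)^2)
Numerator real = -2.2*3.6 + 0.9*(-5.5) = -12.87
Numerator imag = 0.9*3.6 - (-2.2)*(-5.5) = -8.86
Denominator = 43.21
Re(z) = -12.87/43.21 = -0.2978
Im(z) = -8.86/43.21 = -0.2050

Re(z) = -0.2978, Im(z) = -0.2050


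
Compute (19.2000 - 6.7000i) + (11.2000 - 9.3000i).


Real: 19.2 + 11.2 = 30.4
Imag: -6.7 - 9.3 = -16

30.4000 - 16.0000i


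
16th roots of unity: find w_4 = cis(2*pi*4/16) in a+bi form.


Angle = 360*4/16 = 90°
a = cos(90°) = 0
b = sin(90°) = 1.0000

0 + 1.0000i


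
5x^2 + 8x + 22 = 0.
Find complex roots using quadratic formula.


disc = 8^2 - 4*5*22 = 64 - 440 = -376
sqrt(|disc|) = sqrt(376) = 19.3907
Real part = -8/(2*5) = -0.8000
Imag part = 19.3907/(2*5) = 1.9391

-0.8000 ± 1.9391i


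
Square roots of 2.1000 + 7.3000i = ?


|z| = sqrt(4.41+53.29) = 7.5961
sqrt((|z|+a)/2) = sqrt((7.5961+2.1)/2) = sqrt(4.8480) = 2.2018
sqrt((|z|-a)/2) = sqrt((7.5961-2.1)/2) = sqrt(2.7480) = 1.6577

±(2.2018 + 1.6577i) i.e. 2.2018 + 1.6577i and -2.2018 - 1.6577i


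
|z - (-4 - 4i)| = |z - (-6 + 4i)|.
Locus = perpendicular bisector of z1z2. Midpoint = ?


Equal distances means the locus is the perpendicular bisector of z1 and z2.
Midpoint = ((-4+(-6))/2, (-4+4)/2) = (-5.0000, 0)

Perpendicular bisector through (-5.0000, 0)


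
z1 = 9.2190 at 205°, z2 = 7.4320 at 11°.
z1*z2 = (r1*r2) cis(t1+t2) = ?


r = 9.2190 * 7.4320 = 68.5156
theta = 205° + 11° = 216° = 216° (mod 360)

68.5156 cis(216°)


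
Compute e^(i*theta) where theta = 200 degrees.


cos(200°) = -0.9397
sin(200°) = -0.3420

e^(i*200°) = -0.9397 - 0.3420i


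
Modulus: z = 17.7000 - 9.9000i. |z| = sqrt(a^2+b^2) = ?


|z| = sqrt(17.7^2 + (-9.9)^2) = sqrt(313.29 + 98.01) = sqrt(411.3) = 20.2805

|z| = 20.2805


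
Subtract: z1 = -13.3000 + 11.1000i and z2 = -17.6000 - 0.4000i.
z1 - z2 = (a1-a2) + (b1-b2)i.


Real: -13.3 + 17.6 = 4.3
Imag: 11.1 + 0.4 = 11.5

4.3000 + 11.5000i


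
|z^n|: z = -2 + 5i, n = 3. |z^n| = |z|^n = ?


|z| = sqrt(4+25) = sqrt(29) = 5.3852
|z^3| = |z|^3 = (sqrt(29))^3 = 29*sqrt(29)

|z^3| = 29*sqrt(29) ≈ 156.1698


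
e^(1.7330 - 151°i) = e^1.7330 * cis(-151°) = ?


e^1.7330 = 5.6576
cos(-151°) = -0.8746197
sin(-151°) = -0.48481
Real = 5.6576*(-0.8746197) = -4.9482
Imag = 5.6576*(-0.48481) = -2.7429

-4.9482 - 2.7429i


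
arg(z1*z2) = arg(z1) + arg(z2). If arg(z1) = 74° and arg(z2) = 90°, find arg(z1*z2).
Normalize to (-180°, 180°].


arg(z1*z2) = 74° + 90° = 164°
Normalized to (-180°, 180°]: 164°

164°


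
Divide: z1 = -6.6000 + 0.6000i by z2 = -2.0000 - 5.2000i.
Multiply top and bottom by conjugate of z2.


Conjugate of z2 = -2.0000 + 5.2000i
Numerator: (-6.6000 + 0.6000i)(-2.0000 + 5.2000i) = 10.0800 - 35.5200i
Denominator: (-2)^2 + (-5.2)^2 = 31.04
Result = (10.0800 - 35.5200i)/31.04

0.3247 - 1.1443i


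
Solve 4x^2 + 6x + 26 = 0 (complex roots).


disc = 6^2 - 4*4*26 = 36 - 416 = -380
sqrt(|disc|) = sqrt(380) = 19.4936
Real part = -6/(2*4) = -0.7500
Imag part = 19.4936/(2*4) = 2.4367

-0.7500 ± 2.4367i


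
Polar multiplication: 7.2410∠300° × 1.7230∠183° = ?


r = 7.2410 * 1.7230 = 12.4762
theta = 300° + 183° = 483° = 123° (mod 360)

12.4762 cis(123°)


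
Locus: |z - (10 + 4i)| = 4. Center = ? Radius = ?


|z - z0| = r is a circle with center z0 and radius r.
Center = (10, 4), radius = 4

Circle with center (10, 4) and radius 4


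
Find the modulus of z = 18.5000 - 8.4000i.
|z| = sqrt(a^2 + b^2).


|z| = sqrt(18.5^2 + (-8.4)^2) = sqrt(342.25 + 70.56) = sqrt(412.81) = 20.3177

|z| = 20.3177


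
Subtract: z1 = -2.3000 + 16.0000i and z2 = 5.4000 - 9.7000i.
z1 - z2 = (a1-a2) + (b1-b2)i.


Real: -2.3 - 5.4 = -7.7
Imag: 16 + 9.7 = 25.7

-7.7000 + 25.7000i


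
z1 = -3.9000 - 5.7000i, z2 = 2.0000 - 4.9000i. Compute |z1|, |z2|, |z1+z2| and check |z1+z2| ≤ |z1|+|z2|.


|z1| = sqrt((-3.9)^2 + (-5.7)^2) = sqrt(47.7) = 6.9065
|z2| = sqrt(2^2 + (-4.9)^2) = sqrt(28.01) = 5.2924
z1+z2 = -1.9000 - 10.6000i
|z1+z2| = sqrt(115.97) = 10.7689
|z1|+|z2| = 6.9065 + 5.2924 = 12.1989

|z1+z2| = 10.7689 ≤ |z1|+|z2| = 12.1989 (verified)


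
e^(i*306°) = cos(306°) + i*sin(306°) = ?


cos(306°) = 0.5878
sin(306°) = -0.8090

e^(i*306°) = 0.5878 - 0.8090i


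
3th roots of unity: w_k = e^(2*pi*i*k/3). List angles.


The 3th roots of unity are cis(360k/3°) for k=0..2
Angle step = 360/3 = 120°
Primitive root: cis(120°)
Primitive root = -0.5000 + 0.8660i

3 roots at angles: 0°, 120°, 240°


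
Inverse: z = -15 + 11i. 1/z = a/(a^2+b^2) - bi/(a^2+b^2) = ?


|z|^2 = 225+121 = 346
1/z = (-15 - 11i)/346

1/z = -0.0434 - 0.0318i


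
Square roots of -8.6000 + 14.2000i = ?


|z| = sqrt(73.96+201.64) = 16.6012
sqrt((|z|+a)/2) = sqrt((16.6012+(-8.6))/2) = sqrt(4.0006) = 2.0002
sqrt((|z|-a)/2) = sqrt((16.6012-(-8.6))/2) = sqrt(12.6006) = 3.5497

±(2.0002 + 3.5497i) i.e. 2.0002 + 3.5497i and -2.0002 - 3.5497i


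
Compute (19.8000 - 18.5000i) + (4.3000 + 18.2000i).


Real: 19.8 + 4.3 = 24.1
Imag: -18.5 + 18.2 = -0.3

24.1000 - 0.3000i


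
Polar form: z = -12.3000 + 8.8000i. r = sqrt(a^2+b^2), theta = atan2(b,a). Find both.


r = sqrt(151.29+77.44) = sqrt(228.73) = 15.1238
theta = atan2(8.8, -12.3) = 144.4183 degrees

r = 15.1238, theta = 144.4183 degrees


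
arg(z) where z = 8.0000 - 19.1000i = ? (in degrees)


Re = 8, Im = -19.1
arg = atan2(-19.1, 8) = -67.2737 degrees

arg(z) = -67.2737 degrees


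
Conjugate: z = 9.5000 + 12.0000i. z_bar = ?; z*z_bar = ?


z_bar = 9.5000 - 12.0000i
z*z_bar = 9.5^2 + 12^2 = 90.25 + 144 = 234.25

z_bar = 9.5000 - 12.0000i, z*z_bar = 234.25


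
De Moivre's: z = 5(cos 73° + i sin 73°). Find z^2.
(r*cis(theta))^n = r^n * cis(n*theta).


r^2 = 5^2 = 25
n*theta = 2*73° = 146° = 146° (mod 360)
a = 25*cos(146°) = -20.7259
b = 25*sin(146°) = 13.9798

25 cis(146°) = -20.7259 + 13.9798i


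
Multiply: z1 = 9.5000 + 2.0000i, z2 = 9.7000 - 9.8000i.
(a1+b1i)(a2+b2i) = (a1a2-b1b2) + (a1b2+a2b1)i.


Real = 9.5*9.7 - 2*(-9.8) = 92.15 - (-19.6) = 111.75
Imag = 9.5*(-9.8) + 9.7*2 = -93.1 + 19.4 = -73.7

111.7500 - 73.7000i


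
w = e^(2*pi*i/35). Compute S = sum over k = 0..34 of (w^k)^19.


The roots are w_k = w^k with w = e^(2*pi*i/35), and (w^k)^19 = (w^19)^k.
So S = 1 + u + u^2 + ... + u^(34) with u = w^19.
19 = 0*35 + 19, so 19 is not a multiple of 35: u = w^19 ≠ 1 (w is a primitive 35th root), while u^35 = (w^35)^19 = 1.
Geometric series: S = (1 - u^35)/(1 - u) = (1 - 1)/(1 - u) = 0

S = 0


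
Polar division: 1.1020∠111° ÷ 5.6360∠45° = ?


r = 1.1020 / 5.6360 = 0.1955
theta = 111° - 45° = 66° = 66° (mod 360)

0.1955 cis(66°)


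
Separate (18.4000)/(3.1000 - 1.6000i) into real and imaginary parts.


Multiply by conjugate: (18.4000)(3.1000 + 1.6000i) / (3.1^2 + (-1.6)^2)
Numerator real = 18.4*3.1 + 0*(-1.6) = 57.04
Numerator imag = 0*3.1 - 18.4*(-1.6) = 29.44
Denominator = 12.17
Re(z) = 57.04/12.17 = 4.6869
Im(z) = 29.44/12.17 = 2.4191

Re(z) = 4.6869, Im(z) = 2.4191


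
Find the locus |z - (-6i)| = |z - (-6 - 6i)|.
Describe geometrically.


Equal distances means the locus is the perpendicular bisector of z1 and z2.
Midpoint = ((0+(-6))/2, (-6+(-6))/2) = (-3.0000, -6.0000)

Perpendicular bisector through (-3.0000, -6.0000)


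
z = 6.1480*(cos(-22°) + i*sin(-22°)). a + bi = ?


a = 6.1480*cos(-22°) = 6.1480*0.92718 = 5.7003
b = 6.1480*sin(-22°) = 6.1480*(-0.37461) = -2.3031

5.7003 - 2.3031i


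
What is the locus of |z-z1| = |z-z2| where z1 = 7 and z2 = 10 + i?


Equal distances means the locus is the perpendicular bisector of z1 and z2.
Midpoint = ((7+10)/2, (0+1)/2) = (8.5000, 0.5000)

Perpendicular bisector through (8.5000, 0.5000)


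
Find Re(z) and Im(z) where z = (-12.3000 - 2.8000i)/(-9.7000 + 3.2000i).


Multiply by conjugate: (-12.3000 - 2.8000i)(-9.7000 - 3.2000i) / ((-9.7)^2 + 3.2^2)
Numerator real = -12.3*(-9.7) - (2.8)*3.2 = 110.35
Numerator imag = -2.8*(-9.7) - (-12.3)*3.2 = 66.52
Denominator = 104.33
Re(z) = 110.35/104.33 = 1.0577
Im(z) = 66.52/104.33 = 0.6376

Re(z) = 1.0577, Im(z) = 0.6376


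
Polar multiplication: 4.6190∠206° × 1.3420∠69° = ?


r = 4.6190 * 1.3420 = 6.1987
theta = 206° + 69° = 275° = 275° (mod 360)

6.1987 cis(275°)


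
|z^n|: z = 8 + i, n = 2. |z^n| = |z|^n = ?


|z| = sqrt(64+1) = sqrt(65) = 8.0623
|z^2| = |z|^2 = (sqrt(65))^2 = 65

|z^2| = 65


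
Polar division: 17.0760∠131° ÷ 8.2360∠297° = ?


r = 17.0760 / 8.2360 = 2.0733
theta = 131° - 297° = -166° = 194° (mod 360)

2.0733 cis(194°)


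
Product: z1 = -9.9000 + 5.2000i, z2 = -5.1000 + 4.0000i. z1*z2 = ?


Real = -9.9*(-5.1) - 5.2*4 = 50.49 - 20.8 = 29.69
Imag = -9.9*4 - (5.1)*5.2 = -39.6 - (26.52) = -66.12

29.6900 - 66.1200i


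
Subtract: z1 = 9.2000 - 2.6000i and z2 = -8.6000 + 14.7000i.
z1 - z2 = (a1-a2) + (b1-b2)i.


Real: 9.2 + 8.6 = 17.8
Imag: -2.6 - 14.7 = -17.3

17.8000 - 17.3000i


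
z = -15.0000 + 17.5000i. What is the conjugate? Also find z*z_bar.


z_bar = -15.0000 - 17.5000i
z*z_bar = (-15)^2 + 17.5^2 = 225 + 306.25 = 531.25

z_bar = -15.0000 - 17.5000i, z*z_bar = 531.25


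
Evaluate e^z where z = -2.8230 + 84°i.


e^-2.8230 = 0.0594
cos(84°) = 0.1045
sin(84°) = 0.9945
Real = 0.0594*0.1045 = 0.0062
Imag = 0.0594*0.9945 = 0.0591

0.0062 + 0.0591i


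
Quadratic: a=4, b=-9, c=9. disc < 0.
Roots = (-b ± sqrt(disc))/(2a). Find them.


disc = (-9)^2 - 4*4*9 = 81 - 144 = -63
sqrt(|disc|) = sqrt(63) = 7.9373
Real part = 9/(2*4) = 1.1250
Imag part = 7.9373/(2*4) = 0.9922

1.1250 ± 0.9922i


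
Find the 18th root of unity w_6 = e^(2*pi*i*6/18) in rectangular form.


Angle = 360*6/18 = 120°
a = cos(120°) = -0.5000
b = sin(120°) = 0.8660

-0.5000 + 0.8660i


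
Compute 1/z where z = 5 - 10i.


|z|^2 = 25+100 = 125
1/z = (5 + 10i)/125

1/z = 0.0400 + 0.0800i


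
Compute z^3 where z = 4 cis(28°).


r^3 = 4^3 = 64
n*theta = 3*28° = 84° = 84° (mod 360)
a = 64*cos(84°) = 6.6898
b = 64*sin(84°) = 63.6494

64 cis(84°) = 6.6898 + 63.6494i


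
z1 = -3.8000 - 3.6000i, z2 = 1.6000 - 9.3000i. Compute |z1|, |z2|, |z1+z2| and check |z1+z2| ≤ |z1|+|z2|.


|z1| = sqrt((-3.8)^2 + (-3.6)^2) = sqrt(27.4) = 5.2345
|z2| = sqrt(1.6^2 + (-9.3)^2) = sqrt(89.05) = 9.4366
z1+z2 = -2.2000 - 12.9000i
|z1+z2| = sqrt(171.25) = 13.0863
|z1|+|z2| = 5.2345 + 9.4366 = 14.6711

|z1+z2| = 13.0863 ≤ |z1|+|z2| = 14.6711 (verified)


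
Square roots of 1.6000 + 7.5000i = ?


|z| = sqrt(2.56+56.25) = 7.6688
sqrt((|z|+a)/2) = sqrt((7.6688+1.6)/2) = sqrt(4.6344) = 2.1528
sqrt((|z|-a)/2) = sqrt((7.6688-1.6)/2) = sqrt(3.0344) = 1.7419

±(2.1528 + 1.7419i) i.e. 2.1528 + 1.7419i and -2.1528 - 1.7419i


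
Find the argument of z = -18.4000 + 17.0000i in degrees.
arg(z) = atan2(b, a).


Re = -18.4, Im = 17
arg = atan2(17, -18.4) = 137.2648 degrees

arg(z) = 137.2648 degrees


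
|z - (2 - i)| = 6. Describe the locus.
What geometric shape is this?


|z - z0| = r is a circle with center z0 and radius r.
Center = (2, -1), radius = 6

Circle with center (2, -1) and radius 6


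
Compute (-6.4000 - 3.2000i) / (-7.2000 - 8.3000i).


Conjugate of z2 = -7.2000 + 8.3000i
Numerator: (-6.4000 - 3.2000i)(-7.2000 + 8.3000i) = 72.6400 - 30.0800i
Denominator: (-7.2)^2 + (-8.3)^2 = 120.73
Result = (72.6400 - 30.0800i)/120.73

0.6017 - 0.2492i


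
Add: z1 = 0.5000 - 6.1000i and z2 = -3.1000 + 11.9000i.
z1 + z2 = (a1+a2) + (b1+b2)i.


Real: 0.5 - 3.1 = -2.6
Imag: -6.1 + 11.9 = 5.8

-2.6000 + 5.8000i


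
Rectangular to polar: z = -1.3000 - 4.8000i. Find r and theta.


r = sqrt(1.69+23.04) = sqrt(24.73) = 4.9729
theta = atan2(-4.8, -1.3) = -105.1541 degrees

r = 4.9729, theta = -105.1541 degrees


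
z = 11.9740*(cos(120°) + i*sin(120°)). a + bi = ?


a = 11.9740*cos(120°) = 11.9740*(-0.5) = -5.9870
b = 11.9740*sin(120°) = 11.9740*0.86603 = 10.3698

-5.9870 + 10.3698i


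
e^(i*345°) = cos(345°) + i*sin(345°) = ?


cos(345°) = 0.9659
sin(345°) = -0.2588

e^(i*345°) = 0.9659 - 0.2588i


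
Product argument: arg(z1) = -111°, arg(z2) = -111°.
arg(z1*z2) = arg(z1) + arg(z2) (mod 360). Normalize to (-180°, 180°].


arg(z1*z2) = -111° - 111° = -222°
Normalized to (-180°, 180°]: 138°

138°


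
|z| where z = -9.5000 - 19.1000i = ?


|z| = sqrt((-9.5)^2 + (-19.1)^2) = sqrt(90.25 + 364.81) = sqrt(455.06) = 21.3321

|z| = 21.3321


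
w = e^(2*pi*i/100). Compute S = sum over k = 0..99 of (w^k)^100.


The roots are w_k = w^k with w = e^(2*pi*i/100), and (w^k)^100 = (w^100)^k.
So S = 1 + u + u^2 + ... + u^(99) with u = w^100.
100 = 1*100 + 0, so 100 is a multiple of 100 and u = (w^100)^1 = 1.
Every one of the 100 terms equals 1: S = 100

S = 100


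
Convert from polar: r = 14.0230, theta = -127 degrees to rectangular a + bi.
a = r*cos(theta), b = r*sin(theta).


a = 14.0230*cos(-127°) = 14.0230*(-0.60182) = -8.4393
b = 14.0230*sin(-127°) = 14.0230*(-0.79864) = -11.1993

-8.4393 - 11.1993i


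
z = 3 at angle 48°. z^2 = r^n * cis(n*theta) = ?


r^2 = 3^2 = 9
n*theta = 2*48° = 96° = 96° (mod 360)
a = 9*cos(96°) = -0.9408
b = 9*sin(96°) = 8.9507

9 cis(96°) = -0.9408 + 8.9507i


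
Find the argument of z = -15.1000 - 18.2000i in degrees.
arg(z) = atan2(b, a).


Re = -15.1, Im = -18.2
arg = atan2(-18.2, -15.1) = -129.6815 degrees

arg(z) = -129.6815 degrees


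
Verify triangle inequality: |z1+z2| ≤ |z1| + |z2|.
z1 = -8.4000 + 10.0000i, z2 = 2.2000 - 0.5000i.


|z1| = sqrt((-8.4)^2 + 10^2) = sqrt(170.56) = 13.0599
|z2| = sqrt(2.2^2 + (-0.5)^2) = sqrt(5.09) = 2.2561
z1+z2 = -6.2000 + 9.5000i
|z1+z2| = sqrt(128.69) = 11.3442
|z1|+|z2| = 13.0599 + 2.2561 = 15.3160

|z1+z2| = 11.3442 ≤ |z1|+|z2| = 15.3160 (verified)


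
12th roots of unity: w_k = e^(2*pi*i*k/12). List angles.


The 12th roots of unity are cis(360k/12°) for k=0..11
Angle step = 360/12 = 30°
Primitive root: cis(30°)
Primitive root = 0.8660 + 0.5000i

12 roots at angles: 0°, 30°, 60°, 90°, 120°, 150°, 180°, 210°, 240°, 270°, 300°, 330°


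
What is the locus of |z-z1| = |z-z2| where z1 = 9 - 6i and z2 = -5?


Equal distances means the locus is the perpendicular bisector of z1 and z2.
Midpoint = ((9+(-5))/2, (-6+0)/2) = (2.0000, -3.0000)

Perpendicular bisector through (2.0000, -3.0000)


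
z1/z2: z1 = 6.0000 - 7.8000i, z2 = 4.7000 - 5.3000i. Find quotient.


Conjugate of z2 = 4.7000 + 5.3000i
Numerator: (6.0000 - 7.8000i)(4.7000 + 5.3000i) = 69.5400 - 4.8600i
Denominator: 4.7^2 + (-5.3)^2 = 50.18
Result = (69.5400 - 4.8600i)/50.18

1.3858 - 0.0969i


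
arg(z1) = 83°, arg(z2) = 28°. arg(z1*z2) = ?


arg(z1*z2) = 83° + 28° = 111°
Normalized to (-180°, 180°]: 111°

111°


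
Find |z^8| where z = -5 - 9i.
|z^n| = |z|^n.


|z| = sqrt(25+81) = sqrt(106) = 10.2956
|z^8| = |z|^8 = (sqrt(106))^8 = 106^4 = 126247696

|z^8| = 126247696


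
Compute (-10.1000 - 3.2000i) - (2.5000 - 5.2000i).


Real: -10.1 - 2.5 = -12.6
Imag: -3.2 + 5.2 = 2

-12.6000 + 2.0000i


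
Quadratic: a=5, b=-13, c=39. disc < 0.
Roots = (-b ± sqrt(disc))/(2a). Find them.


disc = (-13)^2 - 4*5*39 = 169 - 780 = -611
sqrt(|disc|) = sqrt(611) = 24.7184
Real part = 13/(2*5) = 1.3000
Imag part = 24.7184/(2*5) = 2.4718

1.3000 ± 2.4718i


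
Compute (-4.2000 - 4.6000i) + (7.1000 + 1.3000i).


Real: -4.2 + 7.1 = 2.9
Imag: -4.6 + 1.3 = -3.3

2.9000 - 3.3000i


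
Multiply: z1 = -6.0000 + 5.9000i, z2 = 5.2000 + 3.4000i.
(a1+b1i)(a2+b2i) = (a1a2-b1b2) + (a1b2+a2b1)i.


Real = -6*5.2 - 5.9*3.4 = -31.2 - 20.06 = -51.26
Imag = -6*3.4 + 5.2*5.9 = -20.4 + 30.68 = 10.28

-51.2600 + 10.2800i


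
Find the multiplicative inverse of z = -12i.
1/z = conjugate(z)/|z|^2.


|z|^2 = 0+144 = 144
1/z = (0 + 12i)/144

1/z = 0 + 0.0833i


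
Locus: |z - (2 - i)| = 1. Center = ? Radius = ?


|z - z0| = r is a circle with center z0 and radius r.
Center = (2, -1), radius = 1

Circle with center (2, -1) and radius 1


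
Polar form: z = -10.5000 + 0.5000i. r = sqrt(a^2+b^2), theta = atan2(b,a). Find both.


r = sqrt(110.25+0.25) = sqrt(110.5) = 10.5119
theta = atan2(0.5, -10.5) = 177.2737 degrees

r = 10.5119, theta = 177.2737 degrees


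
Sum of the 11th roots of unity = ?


The sum of all 11th roots of unity is 0.
Geometric series: (1 - w^11)/(1 - w) = (1-1)/(1-w) = 0 since w^11 = 1, w ≠ 1.
Alternatively: coefficient of z^10 in z^11 - 1 is 0.

0


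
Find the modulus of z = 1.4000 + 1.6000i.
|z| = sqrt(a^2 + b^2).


|z| = sqrt(1.4^2 + 1.6^2) = sqrt(1.96 + 2.56) = sqrt(4.52) = 2.1260

|z| = 2.1260


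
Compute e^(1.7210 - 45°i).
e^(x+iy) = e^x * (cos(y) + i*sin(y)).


e^1.7210 = 5.5901
cos(-45°) = 0.7071
sin(-45°) = -0.7071
Real = 5.5901*0.7071 = 3.9528
Imag = 5.5901*(-0.7071) = -3.9528

3.9528 - 3.9528i


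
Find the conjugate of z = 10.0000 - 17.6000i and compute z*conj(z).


z_bar = 10.0000 + 17.6000i
z*z_bar = 10^2 + (-17.6)^2 = 100 + 309.76 = 409.76

z_bar = 10.0000 + 17.6000i, z*z_bar = 409.76


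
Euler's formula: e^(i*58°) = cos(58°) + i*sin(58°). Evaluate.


cos(58°) = 0.5299
sin(58°) = 0.8480

e^(i*58°) = 0.5299 + 0.8480i


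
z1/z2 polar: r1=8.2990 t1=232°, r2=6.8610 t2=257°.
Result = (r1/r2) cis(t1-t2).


r = 8.2990 / 6.8610 = 1.2096
theta = 232° - 257° = -25° = 335° (mod 360)

1.2096 cis(335°)


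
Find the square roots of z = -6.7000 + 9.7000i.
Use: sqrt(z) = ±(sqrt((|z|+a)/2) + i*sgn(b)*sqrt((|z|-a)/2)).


|z| = sqrt(44.89+94.09) = 11.7890
sqrt((|z|+a)/2) = sqrt((11.7890+(-6.7))/2) = sqrt(2.5445) = 1.5951
sqrt((|z|-a)/2) = sqrt((11.7890-(-6.7))/2) = sqrt(9.2445) = 3.0405

±(1.5951 + 3.0405i) i.e. 1.5951 + 3.0405i and -1.5951 - 3.0405i


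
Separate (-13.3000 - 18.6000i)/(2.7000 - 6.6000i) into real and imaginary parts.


Multiply by conjugate: (-13.3000 - 18.6000i)(2.7000 + 6.6000i) / (2.7^2 + (-6.6)^2)
Numerator real = -13.3*2.7 - (18.6)*(-6.6) = 86.85
Numerator imag = -18.6*2.7 - (-13.3)*(-6.6) = -138
Denominator = 50.85
Re(z) = 86.85/50.85 = 1.7080
Im(z) = -138/50.85 = -2.7139

Re(z) = 1.7080, Im(z) = -2.7139


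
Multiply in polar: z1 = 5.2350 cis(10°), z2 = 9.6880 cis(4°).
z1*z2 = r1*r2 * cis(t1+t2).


r = 5.2350 * 9.6880 = 50.7167
theta = 10° + 4° = 14° = 14° (mod 360)

50.7167 cis(14°)


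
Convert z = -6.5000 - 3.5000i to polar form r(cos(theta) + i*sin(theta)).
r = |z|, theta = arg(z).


r = sqrt(42.25+12.25) = sqrt(54.5) = 7.3824
theta = atan2(-3.5, -6.5) = -151.6992 degrees

r = 7.3824, theta = -151.6992 degrees


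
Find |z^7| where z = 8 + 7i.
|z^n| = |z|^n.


|z| = sqrt(64+49) = sqrt(113) = 10.6301
|z^7| = |z|^7 = (sqrt(113))^7 = 113^3 * sqrt(113) = 1442897*sqrt(113)

|z^7| = 1442897*sqrt(113) ≈ 15338205.5028


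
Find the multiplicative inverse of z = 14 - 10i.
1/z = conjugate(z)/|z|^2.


|z|^2 = 196+100 = 296
1/z = (14 + 10i)/296

1/z = 0.0473 + 0.0338i


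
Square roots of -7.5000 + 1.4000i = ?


|z| = sqrt(56.25+1.96) = 7.6295
sqrt((|z|+a)/2) = sqrt((7.6295+(-7.5))/2) = sqrt(0.0648) = 0.2545
sqrt((|z|-a)/2) = sqrt((7.6295-(-7.5))/2) = sqrt(7.5648) = 2.7504

±(0.2545 + 2.7504i) i.e. 0.2545 + 2.7504i and -0.2545 - 2.7504i


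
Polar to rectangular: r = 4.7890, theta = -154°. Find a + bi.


a = 4.7890*cos(-154°) = 4.7890*(-0.89879) = -4.3043
b = 4.7890*sin(-154°) = 4.7890*(-0.43837) = -2.0994

-4.3043 - 2.0994i


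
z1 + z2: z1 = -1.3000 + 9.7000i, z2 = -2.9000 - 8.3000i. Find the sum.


Real: -1.3 - 2.9 = -4.2
Imag: 9.7 - 8.3 = 1.4

-4.2000 + 1.4000i


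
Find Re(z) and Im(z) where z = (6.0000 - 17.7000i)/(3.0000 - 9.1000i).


Multiply by conjugate: (6.0000 - 17.7000i)(3.0000 + 9.1000i) / (3^2 + (-9.1)^2)
Numerator real = 6*3 - (17.7)*(-9.1) = 179.07
Numerator imag = -17.7*3 - 6*(-9.1) = 1.5
Denominator = 91.81
Re(z) = 179.07/91.81 = 1.9504
Im(z) = 1.5/91.81 = 0.0163

Re(z) = 1.9504, Im(z) = 0.0163
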